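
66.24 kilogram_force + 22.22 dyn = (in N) 649.6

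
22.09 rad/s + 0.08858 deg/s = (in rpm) 211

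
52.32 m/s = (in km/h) 188.4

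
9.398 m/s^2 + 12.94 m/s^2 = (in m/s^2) 22.34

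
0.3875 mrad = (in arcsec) 79.93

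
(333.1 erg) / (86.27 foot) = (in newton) 1.267e-06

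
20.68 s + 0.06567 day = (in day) 0.06591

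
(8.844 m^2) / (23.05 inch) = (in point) 4.282e+04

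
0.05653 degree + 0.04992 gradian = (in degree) 0.1015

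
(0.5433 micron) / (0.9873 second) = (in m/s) 5.503e-07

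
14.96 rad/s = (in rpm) 142.9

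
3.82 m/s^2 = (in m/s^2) 3.82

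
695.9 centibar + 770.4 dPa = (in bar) 6.96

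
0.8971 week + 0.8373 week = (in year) 0.03326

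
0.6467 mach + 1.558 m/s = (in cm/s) 2.218e+04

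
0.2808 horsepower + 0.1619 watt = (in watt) 209.6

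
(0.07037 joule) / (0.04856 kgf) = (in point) 418.9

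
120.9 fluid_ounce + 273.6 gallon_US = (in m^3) 1.039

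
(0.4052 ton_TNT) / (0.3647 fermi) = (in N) 4.649e+24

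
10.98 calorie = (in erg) 4.594e+08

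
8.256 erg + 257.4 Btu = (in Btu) 257.4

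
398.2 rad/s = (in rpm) 3803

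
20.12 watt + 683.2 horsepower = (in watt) 5.095e+05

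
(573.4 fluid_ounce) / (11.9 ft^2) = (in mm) 15.34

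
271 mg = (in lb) 0.0005975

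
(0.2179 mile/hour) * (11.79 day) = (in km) 99.23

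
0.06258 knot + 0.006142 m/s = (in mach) 0.0001126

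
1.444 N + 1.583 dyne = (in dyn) 1.444e+05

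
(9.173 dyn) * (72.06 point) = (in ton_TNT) 5.573e-16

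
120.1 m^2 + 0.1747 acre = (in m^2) 827.1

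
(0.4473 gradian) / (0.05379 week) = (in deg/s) 1.237e-05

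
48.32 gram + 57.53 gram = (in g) 105.8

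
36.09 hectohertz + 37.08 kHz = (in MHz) 0.04069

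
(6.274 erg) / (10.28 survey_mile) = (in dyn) 3.792e-06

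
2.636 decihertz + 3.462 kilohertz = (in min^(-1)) 2.077e+05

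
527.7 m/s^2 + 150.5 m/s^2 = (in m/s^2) 678.2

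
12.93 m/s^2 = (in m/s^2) 12.93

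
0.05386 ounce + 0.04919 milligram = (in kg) 0.001527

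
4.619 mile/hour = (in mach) 0.006064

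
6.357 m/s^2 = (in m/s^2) 6.357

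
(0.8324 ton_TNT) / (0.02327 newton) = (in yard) 1.637e+11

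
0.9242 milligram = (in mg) 0.9242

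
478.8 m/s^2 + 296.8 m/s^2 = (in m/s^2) 775.6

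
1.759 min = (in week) 0.0001745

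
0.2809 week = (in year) 0.005387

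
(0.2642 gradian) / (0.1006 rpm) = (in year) 1.249e-08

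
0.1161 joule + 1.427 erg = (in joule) 0.1161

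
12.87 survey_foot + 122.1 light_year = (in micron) 1.155e+24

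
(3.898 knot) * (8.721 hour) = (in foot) 2.066e+05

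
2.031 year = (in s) 6.405e+07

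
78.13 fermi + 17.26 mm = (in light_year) 1.824e-18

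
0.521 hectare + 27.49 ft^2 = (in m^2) 5213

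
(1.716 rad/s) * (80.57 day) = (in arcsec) 2.464e+12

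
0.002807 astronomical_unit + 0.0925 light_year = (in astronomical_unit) 5850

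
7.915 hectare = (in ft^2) 8.52e+05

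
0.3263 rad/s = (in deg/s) 18.7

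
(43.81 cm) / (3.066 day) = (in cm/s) 0.0001654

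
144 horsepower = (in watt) 1.074e+05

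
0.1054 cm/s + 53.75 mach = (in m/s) 1.83e+04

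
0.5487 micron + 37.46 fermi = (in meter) 5.487e-07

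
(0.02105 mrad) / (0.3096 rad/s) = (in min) 1.133e-06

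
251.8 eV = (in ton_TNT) 9.642e-27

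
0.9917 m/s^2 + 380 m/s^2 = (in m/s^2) 381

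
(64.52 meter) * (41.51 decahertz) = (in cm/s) 2.678e+06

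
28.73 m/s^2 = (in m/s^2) 28.73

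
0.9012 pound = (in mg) 4.088e+05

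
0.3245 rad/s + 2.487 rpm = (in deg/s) 33.51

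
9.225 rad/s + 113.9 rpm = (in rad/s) 21.15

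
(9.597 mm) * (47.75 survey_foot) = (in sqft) 1.503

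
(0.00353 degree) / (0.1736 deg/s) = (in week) 3.362e-08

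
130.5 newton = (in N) 130.5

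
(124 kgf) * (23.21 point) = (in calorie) 2.38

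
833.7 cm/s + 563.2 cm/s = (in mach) 0.04102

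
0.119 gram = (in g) 0.119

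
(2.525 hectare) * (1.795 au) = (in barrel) 4.265e+16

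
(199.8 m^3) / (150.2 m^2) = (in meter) 1.33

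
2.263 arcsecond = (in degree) 0.0006286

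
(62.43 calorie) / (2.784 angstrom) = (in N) 9.382e+11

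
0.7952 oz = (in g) 22.54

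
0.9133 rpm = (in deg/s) 5.48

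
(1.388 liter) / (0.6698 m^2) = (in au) 1.385e-14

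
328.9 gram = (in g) 328.9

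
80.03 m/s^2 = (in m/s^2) 80.03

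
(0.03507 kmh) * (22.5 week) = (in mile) 82.37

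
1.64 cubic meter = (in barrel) 10.32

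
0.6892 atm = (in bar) 0.6983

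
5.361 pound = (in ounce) 85.78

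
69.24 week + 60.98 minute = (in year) 1.328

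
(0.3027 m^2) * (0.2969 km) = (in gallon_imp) 1.977e+04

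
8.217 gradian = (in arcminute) 443.7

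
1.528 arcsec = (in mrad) 0.007408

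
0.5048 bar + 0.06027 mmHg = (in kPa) 50.49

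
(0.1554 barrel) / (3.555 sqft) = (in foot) 0.2454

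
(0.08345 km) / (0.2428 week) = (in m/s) 0.0005683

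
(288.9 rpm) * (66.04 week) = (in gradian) 7.693e+10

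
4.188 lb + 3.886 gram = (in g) 1904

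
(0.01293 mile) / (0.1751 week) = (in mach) 5.771e-07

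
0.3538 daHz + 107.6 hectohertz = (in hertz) 1.076e+04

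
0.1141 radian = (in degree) 6.537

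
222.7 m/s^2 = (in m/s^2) 222.7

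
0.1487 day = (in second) 1.285e+04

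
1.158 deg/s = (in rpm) 0.193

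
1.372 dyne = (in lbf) 3.084e-06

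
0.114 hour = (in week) 0.0006786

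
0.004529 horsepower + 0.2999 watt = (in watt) 3.677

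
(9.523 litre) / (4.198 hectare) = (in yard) 2.481e-07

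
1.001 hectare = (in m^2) 1.001e+04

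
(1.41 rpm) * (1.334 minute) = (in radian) 11.82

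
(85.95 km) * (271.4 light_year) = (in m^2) 2.207e+23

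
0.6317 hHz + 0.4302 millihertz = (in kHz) 0.06317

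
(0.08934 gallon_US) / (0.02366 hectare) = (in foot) 4.69e-06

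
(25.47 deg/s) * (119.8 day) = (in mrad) 4.601e+09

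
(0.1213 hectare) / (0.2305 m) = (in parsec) 1.705e-13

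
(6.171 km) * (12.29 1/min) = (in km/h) 4550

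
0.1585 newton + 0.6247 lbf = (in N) 2.937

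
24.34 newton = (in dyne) 2.434e+06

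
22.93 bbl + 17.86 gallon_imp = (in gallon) 984.5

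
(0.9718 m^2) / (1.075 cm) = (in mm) 9.04e+04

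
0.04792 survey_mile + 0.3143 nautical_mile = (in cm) 6.592e+04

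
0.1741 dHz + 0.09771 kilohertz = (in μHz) 9.773e+07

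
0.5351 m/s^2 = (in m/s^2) 0.5351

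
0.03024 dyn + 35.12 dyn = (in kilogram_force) 3.584e-05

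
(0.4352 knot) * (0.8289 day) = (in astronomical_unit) 1.072e-07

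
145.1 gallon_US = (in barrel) 3.455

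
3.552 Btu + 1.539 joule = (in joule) 3749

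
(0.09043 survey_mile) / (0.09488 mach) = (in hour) 0.001251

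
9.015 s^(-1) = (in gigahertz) 9.015e-09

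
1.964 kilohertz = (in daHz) 196.4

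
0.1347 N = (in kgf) 0.01374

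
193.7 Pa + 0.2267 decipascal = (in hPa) 1.937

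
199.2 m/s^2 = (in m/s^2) 199.2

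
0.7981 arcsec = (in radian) 3.869e-06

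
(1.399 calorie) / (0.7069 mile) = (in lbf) 0.001157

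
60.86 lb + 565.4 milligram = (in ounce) 973.8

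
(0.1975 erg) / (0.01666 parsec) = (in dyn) 3.842e-18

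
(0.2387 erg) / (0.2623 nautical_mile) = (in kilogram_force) 5.011e-12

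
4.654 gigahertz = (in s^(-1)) 4.654e+09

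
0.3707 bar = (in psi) 5.377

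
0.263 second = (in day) 3.044e-06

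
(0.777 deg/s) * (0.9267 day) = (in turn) 172.8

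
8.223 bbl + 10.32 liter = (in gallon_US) 348.1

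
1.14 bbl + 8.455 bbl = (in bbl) 9.595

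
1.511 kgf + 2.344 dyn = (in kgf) 1.511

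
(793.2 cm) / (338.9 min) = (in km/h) 0.001404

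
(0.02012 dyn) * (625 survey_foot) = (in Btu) 3.633e-08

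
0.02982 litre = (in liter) 0.02982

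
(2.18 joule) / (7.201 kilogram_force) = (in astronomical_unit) 2.064e-13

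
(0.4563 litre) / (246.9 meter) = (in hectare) 1.848e-10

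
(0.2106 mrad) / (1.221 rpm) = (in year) 5.223e-11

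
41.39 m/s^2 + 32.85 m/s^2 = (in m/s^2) 74.24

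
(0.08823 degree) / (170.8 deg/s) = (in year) 1.638e-11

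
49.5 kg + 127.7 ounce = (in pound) 117.1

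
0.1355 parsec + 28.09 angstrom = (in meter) 4.181e+15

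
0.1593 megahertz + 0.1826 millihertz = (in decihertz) 1.593e+06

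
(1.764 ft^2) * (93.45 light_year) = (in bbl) 9.113e+17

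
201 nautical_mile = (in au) 2.488e-06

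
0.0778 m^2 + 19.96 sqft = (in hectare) 0.0001932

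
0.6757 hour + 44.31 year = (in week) 2310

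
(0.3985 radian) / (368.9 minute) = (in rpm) 0.0001719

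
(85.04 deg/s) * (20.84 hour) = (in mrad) 1.114e+08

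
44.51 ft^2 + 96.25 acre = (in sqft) 4.193e+06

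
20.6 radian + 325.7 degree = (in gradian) 1673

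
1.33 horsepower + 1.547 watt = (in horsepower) 1.332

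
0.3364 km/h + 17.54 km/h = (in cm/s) 496.6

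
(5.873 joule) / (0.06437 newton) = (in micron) 9.124e+07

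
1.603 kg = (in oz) 56.54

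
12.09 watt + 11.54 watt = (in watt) 23.63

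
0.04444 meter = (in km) 4.444e-05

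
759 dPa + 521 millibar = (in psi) 7.567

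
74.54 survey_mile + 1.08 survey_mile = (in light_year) 1.286e-11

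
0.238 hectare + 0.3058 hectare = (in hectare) 0.5438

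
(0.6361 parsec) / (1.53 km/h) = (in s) 4.618e+16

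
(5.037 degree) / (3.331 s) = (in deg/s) 1.512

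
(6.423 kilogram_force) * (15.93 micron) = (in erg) 1.003e+04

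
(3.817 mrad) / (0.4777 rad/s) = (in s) 0.00799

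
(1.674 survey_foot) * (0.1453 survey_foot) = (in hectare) 2.26e-06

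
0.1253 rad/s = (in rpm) 1.197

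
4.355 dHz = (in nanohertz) 4.355e+08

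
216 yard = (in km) 0.1975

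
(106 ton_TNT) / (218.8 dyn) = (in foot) 6.65e+14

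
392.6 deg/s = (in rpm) 65.43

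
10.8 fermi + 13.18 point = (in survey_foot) 0.01525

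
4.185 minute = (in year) 7.962e-06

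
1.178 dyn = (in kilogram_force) 1.201e-06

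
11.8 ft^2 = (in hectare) 0.0001096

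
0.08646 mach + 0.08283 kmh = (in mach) 0.08653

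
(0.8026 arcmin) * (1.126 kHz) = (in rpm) 2.51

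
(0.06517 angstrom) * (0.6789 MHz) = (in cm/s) 0.0004424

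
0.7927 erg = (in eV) 4.948e+11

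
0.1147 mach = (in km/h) 140.6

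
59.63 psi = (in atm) 4.058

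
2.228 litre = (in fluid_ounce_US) 75.34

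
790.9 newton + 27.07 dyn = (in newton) 790.9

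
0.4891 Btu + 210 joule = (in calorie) 173.5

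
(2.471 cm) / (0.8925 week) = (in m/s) 4.578e-08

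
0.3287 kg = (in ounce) 11.59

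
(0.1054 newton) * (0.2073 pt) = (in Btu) 7.306e-09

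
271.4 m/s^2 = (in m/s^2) 271.4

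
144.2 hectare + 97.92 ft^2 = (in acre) 356.3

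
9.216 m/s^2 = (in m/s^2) 9.216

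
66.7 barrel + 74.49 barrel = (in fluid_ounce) 7.59e+05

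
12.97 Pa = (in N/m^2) 12.97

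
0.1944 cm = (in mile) 1.208e-06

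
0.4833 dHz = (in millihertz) 48.33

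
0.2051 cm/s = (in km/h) 0.007384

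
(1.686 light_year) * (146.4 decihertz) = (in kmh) 8.407e+17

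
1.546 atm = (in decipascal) 1.566e+06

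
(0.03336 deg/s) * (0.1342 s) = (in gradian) 0.004974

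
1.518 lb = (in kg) 0.6886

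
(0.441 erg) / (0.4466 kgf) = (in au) 6.731e-20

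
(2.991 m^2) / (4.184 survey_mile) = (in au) 2.969e-15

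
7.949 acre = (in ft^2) 3.463e+05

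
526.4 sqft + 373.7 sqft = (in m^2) 83.62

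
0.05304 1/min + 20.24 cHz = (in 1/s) 0.2033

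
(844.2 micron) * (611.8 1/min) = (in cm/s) 0.8608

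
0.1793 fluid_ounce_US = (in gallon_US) 0.001401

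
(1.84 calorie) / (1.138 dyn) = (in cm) 6.765e+07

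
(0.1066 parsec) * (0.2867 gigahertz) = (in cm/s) 9.431e+25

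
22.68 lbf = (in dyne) 1.009e+07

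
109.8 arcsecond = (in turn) 8.472e-05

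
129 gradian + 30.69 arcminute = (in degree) 116.6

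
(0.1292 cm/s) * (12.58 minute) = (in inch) 38.39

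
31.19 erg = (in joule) 3.119e-06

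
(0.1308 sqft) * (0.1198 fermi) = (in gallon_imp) 3.202e-16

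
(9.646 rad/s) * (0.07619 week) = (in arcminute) 1.528e+09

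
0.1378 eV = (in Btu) 2.093e-23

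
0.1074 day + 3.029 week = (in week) 3.044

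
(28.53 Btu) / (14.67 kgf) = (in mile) 0.13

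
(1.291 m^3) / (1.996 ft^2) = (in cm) 696.2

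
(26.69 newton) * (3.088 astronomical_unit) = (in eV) 7.696e+31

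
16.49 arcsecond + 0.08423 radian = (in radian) 0.08431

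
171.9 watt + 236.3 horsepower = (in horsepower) 236.5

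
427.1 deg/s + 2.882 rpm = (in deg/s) 444.4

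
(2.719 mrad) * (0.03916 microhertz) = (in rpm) 1.017e-09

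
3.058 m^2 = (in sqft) 32.92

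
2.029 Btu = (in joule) 2141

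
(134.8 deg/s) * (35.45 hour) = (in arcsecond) 6.193e+10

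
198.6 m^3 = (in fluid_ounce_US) 6.715e+06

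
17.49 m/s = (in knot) 34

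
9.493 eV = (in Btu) 1.442e-21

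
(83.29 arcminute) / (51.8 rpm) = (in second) 0.004466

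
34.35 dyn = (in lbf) 7.722e-05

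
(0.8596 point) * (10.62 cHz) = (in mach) 9.458e-08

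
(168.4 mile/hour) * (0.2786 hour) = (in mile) 46.92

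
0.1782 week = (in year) 0.003418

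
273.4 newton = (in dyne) 2.734e+07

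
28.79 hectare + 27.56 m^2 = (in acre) 71.15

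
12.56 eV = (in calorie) 4.81e-19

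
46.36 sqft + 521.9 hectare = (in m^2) 5.219e+06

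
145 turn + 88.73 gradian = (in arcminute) 3.137e+06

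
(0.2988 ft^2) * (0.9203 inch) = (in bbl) 0.004081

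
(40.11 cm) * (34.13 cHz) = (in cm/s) 13.69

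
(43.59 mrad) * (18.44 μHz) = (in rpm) 7.676e-06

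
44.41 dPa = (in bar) 4.441e-05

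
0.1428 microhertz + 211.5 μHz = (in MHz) 2.116e-10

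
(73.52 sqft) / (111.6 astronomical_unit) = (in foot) 1.342e-12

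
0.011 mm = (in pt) 0.03118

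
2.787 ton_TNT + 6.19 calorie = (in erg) 1.166e+17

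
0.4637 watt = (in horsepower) 0.0006218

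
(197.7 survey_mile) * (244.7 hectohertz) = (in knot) 1.513e+10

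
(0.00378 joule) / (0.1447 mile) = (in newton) 1.623e-05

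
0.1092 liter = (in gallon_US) 0.02885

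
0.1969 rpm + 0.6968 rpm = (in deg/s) 5.362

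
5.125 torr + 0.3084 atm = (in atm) 0.3151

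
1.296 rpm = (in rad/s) 0.1357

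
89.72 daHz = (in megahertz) 0.0008972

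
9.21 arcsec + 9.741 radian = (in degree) 558.1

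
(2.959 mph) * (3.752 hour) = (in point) 5.065e+07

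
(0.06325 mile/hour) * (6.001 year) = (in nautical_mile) 2889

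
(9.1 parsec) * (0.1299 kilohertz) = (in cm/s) 3.648e+21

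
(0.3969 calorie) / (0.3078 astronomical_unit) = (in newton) 3.606e-11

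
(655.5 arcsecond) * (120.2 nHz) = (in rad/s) 3.82e-10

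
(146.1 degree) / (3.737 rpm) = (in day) 7.542e-05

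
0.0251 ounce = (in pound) 0.001569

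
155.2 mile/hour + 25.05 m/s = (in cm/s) 9443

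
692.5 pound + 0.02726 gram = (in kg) 314.1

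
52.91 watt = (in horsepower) 0.07095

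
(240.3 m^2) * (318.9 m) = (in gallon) 2.024e+07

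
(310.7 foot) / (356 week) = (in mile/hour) 9.839e-07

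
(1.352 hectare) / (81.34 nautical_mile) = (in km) 8.975e-05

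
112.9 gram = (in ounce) 3.982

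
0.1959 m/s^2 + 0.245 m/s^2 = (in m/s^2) 0.4409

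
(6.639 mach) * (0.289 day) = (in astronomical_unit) 0.0003773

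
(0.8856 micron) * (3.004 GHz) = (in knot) 5171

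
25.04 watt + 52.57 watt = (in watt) 77.61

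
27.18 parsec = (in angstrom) 8.387e+27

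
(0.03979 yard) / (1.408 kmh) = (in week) 1.538e-07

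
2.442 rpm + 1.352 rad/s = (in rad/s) 1.608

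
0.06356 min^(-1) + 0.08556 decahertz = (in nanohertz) 8.567e+08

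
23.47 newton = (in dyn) 2.347e+06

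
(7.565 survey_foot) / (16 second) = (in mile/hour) 0.3224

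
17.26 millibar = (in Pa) 1726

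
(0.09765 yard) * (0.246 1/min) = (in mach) 1.075e-06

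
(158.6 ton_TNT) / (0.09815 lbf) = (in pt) 4.308e+15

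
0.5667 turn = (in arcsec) 7.344e+05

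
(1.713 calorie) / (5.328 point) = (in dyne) 3.813e+08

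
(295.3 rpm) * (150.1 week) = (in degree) 1.608e+11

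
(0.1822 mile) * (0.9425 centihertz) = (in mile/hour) 6.182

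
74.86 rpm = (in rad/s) 7.839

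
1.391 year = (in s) 4.387e+07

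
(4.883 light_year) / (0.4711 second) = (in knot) 1.906e+17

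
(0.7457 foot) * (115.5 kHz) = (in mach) 77.1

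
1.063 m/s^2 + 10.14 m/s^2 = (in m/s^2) 11.2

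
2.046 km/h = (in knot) 1.105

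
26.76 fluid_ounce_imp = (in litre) 0.7603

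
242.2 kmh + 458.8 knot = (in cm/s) 3.033e+04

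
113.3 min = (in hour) 1.888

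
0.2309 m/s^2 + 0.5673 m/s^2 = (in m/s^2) 0.7982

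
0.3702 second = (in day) 4.285e-06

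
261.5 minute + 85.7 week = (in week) 85.73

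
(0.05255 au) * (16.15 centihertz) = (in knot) 2.468e+09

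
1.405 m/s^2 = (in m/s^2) 1.405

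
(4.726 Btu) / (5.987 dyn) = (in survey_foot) 2.732e+08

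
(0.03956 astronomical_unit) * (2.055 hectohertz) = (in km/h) 4.378e+12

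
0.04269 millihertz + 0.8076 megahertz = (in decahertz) 8.076e+04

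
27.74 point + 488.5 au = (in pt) 2.072e+17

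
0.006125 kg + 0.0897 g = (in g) 6.215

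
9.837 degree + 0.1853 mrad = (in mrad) 171.9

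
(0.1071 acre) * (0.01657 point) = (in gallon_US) 0.6693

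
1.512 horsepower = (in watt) 1127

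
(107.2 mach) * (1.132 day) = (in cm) 3.57e+11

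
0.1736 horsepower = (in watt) 129.5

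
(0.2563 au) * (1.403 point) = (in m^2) 1.898e+07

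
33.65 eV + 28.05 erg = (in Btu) 2.659e-09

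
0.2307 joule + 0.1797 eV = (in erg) 2.307e+06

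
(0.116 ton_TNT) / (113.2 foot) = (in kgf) 1.434e+06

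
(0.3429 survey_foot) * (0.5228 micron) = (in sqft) 5.882e-07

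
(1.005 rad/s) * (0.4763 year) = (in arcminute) 5.19e+10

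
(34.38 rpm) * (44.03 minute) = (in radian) 9511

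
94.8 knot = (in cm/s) 4877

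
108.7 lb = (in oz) 1739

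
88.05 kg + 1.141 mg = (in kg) 88.05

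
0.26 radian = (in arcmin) 893.8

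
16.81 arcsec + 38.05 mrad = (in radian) 0.03813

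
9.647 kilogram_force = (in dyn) 9.46e+06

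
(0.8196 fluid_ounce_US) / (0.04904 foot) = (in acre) 4.007e-07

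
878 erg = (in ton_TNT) 2.098e-14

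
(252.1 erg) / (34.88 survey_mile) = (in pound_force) 1.01e-10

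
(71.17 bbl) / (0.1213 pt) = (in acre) 65.34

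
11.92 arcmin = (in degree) 0.1987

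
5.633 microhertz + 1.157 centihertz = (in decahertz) 0.001158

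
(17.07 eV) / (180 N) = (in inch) 5.982e-19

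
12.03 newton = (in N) 12.03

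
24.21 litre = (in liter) 24.21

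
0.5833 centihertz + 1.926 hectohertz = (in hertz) 192.6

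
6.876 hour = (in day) 0.2865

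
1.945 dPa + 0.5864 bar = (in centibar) 58.64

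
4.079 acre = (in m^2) 1.651e+04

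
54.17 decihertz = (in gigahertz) 5.417e-09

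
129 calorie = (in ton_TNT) 1.29e-07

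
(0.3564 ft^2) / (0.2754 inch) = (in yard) 5.176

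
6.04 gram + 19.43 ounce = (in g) 556.9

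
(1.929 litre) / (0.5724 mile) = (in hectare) 2.094e-10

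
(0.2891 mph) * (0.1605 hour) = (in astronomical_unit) 4.992e-10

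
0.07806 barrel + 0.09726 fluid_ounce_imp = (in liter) 12.41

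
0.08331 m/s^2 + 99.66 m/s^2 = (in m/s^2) 99.74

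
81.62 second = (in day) 0.0009447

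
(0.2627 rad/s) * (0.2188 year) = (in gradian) 1.154e+08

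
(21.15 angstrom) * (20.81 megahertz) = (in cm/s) 4.401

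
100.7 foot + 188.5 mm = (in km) 0.03088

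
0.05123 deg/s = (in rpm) 0.008538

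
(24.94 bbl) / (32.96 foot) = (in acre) 9.753e-05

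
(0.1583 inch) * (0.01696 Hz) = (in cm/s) 0.006819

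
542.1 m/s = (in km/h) 1952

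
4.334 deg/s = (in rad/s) 0.07564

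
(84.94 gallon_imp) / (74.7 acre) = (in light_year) 1.35e-22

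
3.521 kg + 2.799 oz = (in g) 3600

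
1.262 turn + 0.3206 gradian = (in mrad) 7934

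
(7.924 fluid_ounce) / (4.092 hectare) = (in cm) 5.727e-07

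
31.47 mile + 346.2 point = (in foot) 1.662e+05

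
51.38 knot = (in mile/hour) 59.13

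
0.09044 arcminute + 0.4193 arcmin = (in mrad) 0.1483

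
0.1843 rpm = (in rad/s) 0.0193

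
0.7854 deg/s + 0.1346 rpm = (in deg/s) 1.593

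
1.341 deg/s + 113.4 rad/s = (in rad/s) 113.4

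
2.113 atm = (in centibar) 214.1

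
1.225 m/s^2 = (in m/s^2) 1.225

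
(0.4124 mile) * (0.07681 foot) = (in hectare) 0.001554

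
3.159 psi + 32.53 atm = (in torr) 2.489e+04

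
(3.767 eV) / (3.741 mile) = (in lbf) 2.254e-23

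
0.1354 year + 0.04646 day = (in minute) 7.123e+04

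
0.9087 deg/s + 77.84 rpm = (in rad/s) 8.167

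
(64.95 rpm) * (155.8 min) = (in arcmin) 2.186e+08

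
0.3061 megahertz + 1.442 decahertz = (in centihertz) 3.061e+07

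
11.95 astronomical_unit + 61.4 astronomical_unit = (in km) 1.097e+10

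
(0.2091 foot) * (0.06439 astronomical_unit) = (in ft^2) 6.608e+09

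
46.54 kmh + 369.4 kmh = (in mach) 0.3393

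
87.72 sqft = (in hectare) 0.0008149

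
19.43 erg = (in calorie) 4.644e-07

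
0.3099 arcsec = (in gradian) 9.565e-05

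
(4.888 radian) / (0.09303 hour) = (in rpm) 0.1394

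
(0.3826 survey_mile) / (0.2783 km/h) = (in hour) 2.212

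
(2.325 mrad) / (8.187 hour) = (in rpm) 7.533e-07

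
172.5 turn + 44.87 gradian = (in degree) 6.214e+04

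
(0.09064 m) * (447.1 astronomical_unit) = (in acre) 1.498e+09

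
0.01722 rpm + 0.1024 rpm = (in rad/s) 0.01253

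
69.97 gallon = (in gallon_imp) 58.26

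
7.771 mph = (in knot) 6.753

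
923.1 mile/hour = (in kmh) 1486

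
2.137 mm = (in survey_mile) 1.328e-06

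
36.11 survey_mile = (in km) 58.11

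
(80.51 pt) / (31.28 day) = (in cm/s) 1.051e-06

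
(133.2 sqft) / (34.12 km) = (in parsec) 1.175e-20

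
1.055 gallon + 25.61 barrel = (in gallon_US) 1077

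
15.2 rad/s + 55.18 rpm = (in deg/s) 1202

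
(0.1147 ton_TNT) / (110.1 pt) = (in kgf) 1.26e+09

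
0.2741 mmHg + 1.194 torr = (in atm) 0.001932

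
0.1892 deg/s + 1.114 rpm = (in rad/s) 0.12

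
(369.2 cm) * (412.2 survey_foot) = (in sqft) 4993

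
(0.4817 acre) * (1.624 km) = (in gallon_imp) 6.964e+08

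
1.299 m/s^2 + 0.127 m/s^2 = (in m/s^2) 1.426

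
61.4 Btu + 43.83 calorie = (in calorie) 1.553e+04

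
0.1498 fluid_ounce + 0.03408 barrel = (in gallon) 1.433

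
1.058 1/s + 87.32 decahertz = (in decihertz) 8743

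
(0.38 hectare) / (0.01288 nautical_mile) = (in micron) 1.593e+08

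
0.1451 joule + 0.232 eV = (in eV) 9.056e+17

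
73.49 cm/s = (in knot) 1.429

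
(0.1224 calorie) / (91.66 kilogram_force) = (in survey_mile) 3.54e-07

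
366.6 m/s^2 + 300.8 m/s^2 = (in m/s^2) 667.4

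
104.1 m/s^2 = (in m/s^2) 104.1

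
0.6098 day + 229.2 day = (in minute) 3.309e+05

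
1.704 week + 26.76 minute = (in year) 0.03273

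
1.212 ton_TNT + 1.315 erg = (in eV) 3.165e+28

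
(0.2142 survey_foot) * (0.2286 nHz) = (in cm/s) 1.492e-09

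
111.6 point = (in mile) 2.446e-05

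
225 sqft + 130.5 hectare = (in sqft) 1.405e+07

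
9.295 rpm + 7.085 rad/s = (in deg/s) 461.7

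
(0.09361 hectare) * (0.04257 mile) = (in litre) 6.413e+07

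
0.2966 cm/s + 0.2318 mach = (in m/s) 78.93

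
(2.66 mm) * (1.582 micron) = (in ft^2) 4.53e-08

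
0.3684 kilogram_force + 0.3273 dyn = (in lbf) 0.8122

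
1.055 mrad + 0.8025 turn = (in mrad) 5043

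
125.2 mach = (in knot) 8.287e+04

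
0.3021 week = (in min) 3045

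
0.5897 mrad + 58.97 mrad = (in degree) 3.413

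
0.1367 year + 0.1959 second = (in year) 0.1367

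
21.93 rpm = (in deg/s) 131.6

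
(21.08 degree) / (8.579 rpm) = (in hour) 0.0001138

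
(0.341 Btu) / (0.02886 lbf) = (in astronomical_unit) 1.873e-08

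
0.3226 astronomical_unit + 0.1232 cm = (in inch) 1.9e+12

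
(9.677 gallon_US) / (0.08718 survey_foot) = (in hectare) 0.0001379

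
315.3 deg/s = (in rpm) 52.55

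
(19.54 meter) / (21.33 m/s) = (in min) 0.01527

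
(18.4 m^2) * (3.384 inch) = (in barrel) 9.948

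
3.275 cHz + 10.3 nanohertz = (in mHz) 32.75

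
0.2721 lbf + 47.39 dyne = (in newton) 1.211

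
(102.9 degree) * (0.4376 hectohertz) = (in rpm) 750.5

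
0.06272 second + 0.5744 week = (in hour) 96.5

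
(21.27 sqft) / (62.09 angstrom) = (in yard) 3.48e+08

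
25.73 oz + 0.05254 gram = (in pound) 1.608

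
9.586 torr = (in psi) 0.1854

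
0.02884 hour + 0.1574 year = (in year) 0.1574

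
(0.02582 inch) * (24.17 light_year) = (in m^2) 1.5e+14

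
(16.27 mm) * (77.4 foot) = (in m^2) 0.3838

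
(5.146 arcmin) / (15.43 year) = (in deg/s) 1.763e-10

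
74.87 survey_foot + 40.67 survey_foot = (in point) 9.983e+04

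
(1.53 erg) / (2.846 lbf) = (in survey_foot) 3.965e-08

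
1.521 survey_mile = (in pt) 6.939e+06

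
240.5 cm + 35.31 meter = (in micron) 3.772e+07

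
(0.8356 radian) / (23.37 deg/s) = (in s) 2.049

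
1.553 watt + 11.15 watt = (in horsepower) 0.01704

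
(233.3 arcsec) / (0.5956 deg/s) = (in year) 3.45e-09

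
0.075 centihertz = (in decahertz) 7.5e-05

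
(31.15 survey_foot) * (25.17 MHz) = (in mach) 7.018e+05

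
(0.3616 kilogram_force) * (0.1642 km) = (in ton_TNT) 1.392e-07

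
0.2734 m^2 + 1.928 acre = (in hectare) 0.7803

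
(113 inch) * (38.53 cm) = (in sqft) 11.9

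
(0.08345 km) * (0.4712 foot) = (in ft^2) 129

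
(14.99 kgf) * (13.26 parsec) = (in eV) 3.754e+38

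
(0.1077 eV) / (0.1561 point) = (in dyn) 3.133e-11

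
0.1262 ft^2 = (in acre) 2.897e-06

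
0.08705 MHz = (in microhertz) 8.705e+10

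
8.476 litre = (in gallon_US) 2.239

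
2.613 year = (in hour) 2.289e+04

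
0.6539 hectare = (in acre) 1.616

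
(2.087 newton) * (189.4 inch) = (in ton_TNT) 2.4e-09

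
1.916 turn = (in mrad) 1.204e+04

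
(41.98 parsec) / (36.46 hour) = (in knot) 1.918e+13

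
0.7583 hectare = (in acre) 1.874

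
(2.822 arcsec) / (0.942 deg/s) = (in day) 9.631e-09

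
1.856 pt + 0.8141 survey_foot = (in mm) 248.8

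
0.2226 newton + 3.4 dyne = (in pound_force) 0.05005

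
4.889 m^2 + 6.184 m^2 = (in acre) 0.002736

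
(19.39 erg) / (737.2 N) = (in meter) 2.63e-09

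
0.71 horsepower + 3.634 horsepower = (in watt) 3239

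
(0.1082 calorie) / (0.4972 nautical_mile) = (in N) 0.0004916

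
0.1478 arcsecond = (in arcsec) 0.1478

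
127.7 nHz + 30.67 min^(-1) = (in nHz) 5.112e+08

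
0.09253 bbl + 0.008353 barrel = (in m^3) 0.01604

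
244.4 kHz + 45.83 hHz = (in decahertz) 2.49e+04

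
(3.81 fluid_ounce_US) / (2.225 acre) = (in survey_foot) 4.105e-08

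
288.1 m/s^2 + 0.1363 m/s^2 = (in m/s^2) 288.2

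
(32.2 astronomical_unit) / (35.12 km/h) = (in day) 5.715e+06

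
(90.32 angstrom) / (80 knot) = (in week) 3.629e-16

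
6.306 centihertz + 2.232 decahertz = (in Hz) 22.38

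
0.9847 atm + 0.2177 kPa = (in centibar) 99.99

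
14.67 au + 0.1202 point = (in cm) 2.195e+14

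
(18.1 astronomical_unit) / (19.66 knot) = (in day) 3.099e+06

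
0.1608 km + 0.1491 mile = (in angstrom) 4.008e+12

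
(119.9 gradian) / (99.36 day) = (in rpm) 2.095e-06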